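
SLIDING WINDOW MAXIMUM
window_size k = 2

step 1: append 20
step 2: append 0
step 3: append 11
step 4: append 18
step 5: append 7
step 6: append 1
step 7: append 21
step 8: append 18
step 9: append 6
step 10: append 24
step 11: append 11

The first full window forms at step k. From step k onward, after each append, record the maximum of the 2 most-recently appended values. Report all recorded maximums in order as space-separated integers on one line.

step 1: append 20 -> window=[20] (not full yet)
step 2: append 0 -> window=[20, 0] -> max=20
step 3: append 11 -> window=[0, 11] -> max=11
step 4: append 18 -> window=[11, 18] -> max=18
step 5: append 7 -> window=[18, 7] -> max=18
step 6: append 1 -> window=[7, 1] -> max=7
step 7: append 21 -> window=[1, 21] -> max=21
step 8: append 18 -> window=[21, 18] -> max=21
step 9: append 6 -> window=[18, 6] -> max=18
step 10: append 24 -> window=[6, 24] -> max=24
step 11: append 11 -> window=[24, 11] -> max=24

Answer: 20 11 18 18 7 21 21 18 24 24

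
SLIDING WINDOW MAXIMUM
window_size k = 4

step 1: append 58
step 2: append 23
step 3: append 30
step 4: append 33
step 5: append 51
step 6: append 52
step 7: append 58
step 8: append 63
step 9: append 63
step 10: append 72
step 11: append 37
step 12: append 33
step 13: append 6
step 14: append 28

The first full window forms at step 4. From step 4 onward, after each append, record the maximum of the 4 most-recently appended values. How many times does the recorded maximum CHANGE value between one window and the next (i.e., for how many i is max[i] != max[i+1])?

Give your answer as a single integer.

step 1: append 58 -> window=[58] (not full yet)
step 2: append 23 -> window=[58, 23] (not full yet)
step 3: append 30 -> window=[58, 23, 30] (not full yet)
step 4: append 33 -> window=[58, 23, 30, 33] -> max=58
step 5: append 51 -> window=[23, 30, 33, 51] -> max=51
step 6: append 52 -> window=[30, 33, 51, 52] -> max=52
step 7: append 58 -> window=[33, 51, 52, 58] -> max=58
step 8: append 63 -> window=[51, 52, 58, 63] -> max=63
step 9: append 63 -> window=[52, 58, 63, 63] -> max=63
step 10: append 72 -> window=[58, 63, 63, 72] -> max=72
step 11: append 37 -> window=[63, 63, 72, 37] -> max=72
step 12: append 33 -> window=[63, 72, 37, 33] -> max=72
step 13: append 6 -> window=[72, 37, 33, 6] -> max=72
step 14: append 28 -> window=[37, 33, 6, 28] -> max=37
Recorded maximums: 58 51 52 58 63 63 72 72 72 72 37
Changes between consecutive maximums: 6

Answer: 6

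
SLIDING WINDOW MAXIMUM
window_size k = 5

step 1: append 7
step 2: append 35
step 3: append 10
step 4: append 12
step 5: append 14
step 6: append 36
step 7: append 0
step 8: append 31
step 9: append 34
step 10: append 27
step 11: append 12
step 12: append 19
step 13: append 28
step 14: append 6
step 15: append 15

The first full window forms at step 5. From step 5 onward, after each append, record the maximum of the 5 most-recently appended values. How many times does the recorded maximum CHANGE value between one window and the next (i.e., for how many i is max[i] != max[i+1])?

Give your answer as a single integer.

step 1: append 7 -> window=[7] (not full yet)
step 2: append 35 -> window=[7, 35] (not full yet)
step 3: append 10 -> window=[7, 35, 10] (not full yet)
step 4: append 12 -> window=[7, 35, 10, 12] (not full yet)
step 5: append 14 -> window=[7, 35, 10, 12, 14] -> max=35
step 6: append 36 -> window=[35, 10, 12, 14, 36] -> max=36
step 7: append 0 -> window=[10, 12, 14, 36, 0] -> max=36
step 8: append 31 -> window=[12, 14, 36, 0, 31] -> max=36
step 9: append 34 -> window=[14, 36, 0, 31, 34] -> max=36
step 10: append 27 -> window=[36, 0, 31, 34, 27] -> max=36
step 11: append 12 -> window=[0, 31, 34, 27, 12] -> max=34
step 12: append 19 -> window=[31, 34, 27, 12, 19] -> max=34
step 13: append 28 -> window=[34, 27, 12, 19, 28] -> max=34
step 14: append 6 -> window=[27, 12, 19, 28, 6] -> max=28
step 15: append 15 -> window=[12, 19, 28, 6, 15] -> max=28
Recorded maximums: 35 36 36 36 36 36 34 34 34 28 28
Changes between consecutive maximums: 3

Answer: 3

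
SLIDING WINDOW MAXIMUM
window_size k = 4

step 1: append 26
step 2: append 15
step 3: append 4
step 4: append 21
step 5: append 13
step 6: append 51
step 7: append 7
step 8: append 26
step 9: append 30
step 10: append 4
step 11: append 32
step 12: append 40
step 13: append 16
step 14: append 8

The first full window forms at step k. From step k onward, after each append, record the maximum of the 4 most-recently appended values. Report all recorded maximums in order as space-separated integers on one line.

Answer: 26 21 51 51 51 51 30 32 40 40 40

Derivation:
step 1: append 26 -> window=[26] (not full yet)
step 2: append 15 -> window=[26, 15] (not full yet)
step 3: append 4 -> window=[26, 15, 4] (not full yet)
step 4: append 21 -> window=[26, 15, 4, 21] -> max=26
step 5: append 13 -> window=[15, 4, 21, 13] -> max=21
step 6: append 51 -> window=[4, 21, 13, 51] -> max=51
step 7: append 7 -> window=[21, 13, 51, 7] -> max=51
step 8: append 26 -> window=[13, 51, 7, 26] -> max=51
step 9: append 30 -> window=[51, 7, 26, 30] -> max=51
step 10: append 4 -> window=[7, 26, 30, 4] -> max=30
step 11: append 32 -> window=[26, 30, 4, 32] -> max=32
step 12: append 40 -> window=[30, 4, 32, 40] -> max=40
step 13: append 16 -> window=[4, 32, 40, 16] -> max=40
step 14: append 8 -> window=[32, 40, 16, 8] -> max=40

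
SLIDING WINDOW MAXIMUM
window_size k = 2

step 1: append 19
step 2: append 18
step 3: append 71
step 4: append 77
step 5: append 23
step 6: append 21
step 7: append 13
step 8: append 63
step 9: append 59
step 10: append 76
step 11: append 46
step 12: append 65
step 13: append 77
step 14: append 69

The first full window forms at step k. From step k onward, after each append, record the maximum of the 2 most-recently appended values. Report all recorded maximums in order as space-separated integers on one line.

step 1: append 19 -> window=[19] (not full yet)
step 2: append 18 -> window=[19, 18] -> max=19
step 3: append 71 -> window=[18, 71] -> max=71
step 4: append 77 -> window=[71, 77] -> max=77
step 5: append 23 -> window=[77, 23] -> max=77
step 6: append 21 -> window=[23, 21] -> max=23
step 7: append 13 -> window=[21, 13] -> max=21
step 8: append 63 -> window=[13, 63] -> max=63
step 9: append 59 -> window=[63, 59] -> max=63
step 10: append 76 -> window=[59, 76] -> max=76
step 11: append 46 -> window=[76, 46] -> max=76
step 12: append 65 -> window=[46, 65] -> max=65
step 13: append 77 -> window=[65, 77] -> max=77
step 14: append 69 -> window=[77, 69] -> max=77

Answer: 19 71 77 77 23 21 63 63 76 76 65 77 77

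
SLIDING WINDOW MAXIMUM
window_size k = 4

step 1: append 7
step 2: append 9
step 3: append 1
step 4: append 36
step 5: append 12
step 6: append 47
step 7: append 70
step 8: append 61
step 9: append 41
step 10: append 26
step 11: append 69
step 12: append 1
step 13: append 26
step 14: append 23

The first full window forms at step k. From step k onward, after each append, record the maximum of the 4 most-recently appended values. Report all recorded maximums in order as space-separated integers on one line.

Answer: 36 36 47 70 70 70 70 69 69 69 69

Derivation:
step 1: append 7 -> window=[7] (not full yet)
step 2: append 9 -> window=[7, 9] (not full yet)
step 3: append 1 -> window=[7, 9, 1] (not full yet)
step 4: append 36 -> window=[7, 9, 1, 36] -> max=36
step 5: append 12 -> window=[9, 1, 36, 12] -> max=36
step 6: append 47 -> window=[1, 36, 12, 47] -> max=47
step 7: append 70 -> window=[36, 12, 47, 70] -> max=70
step 8: append 61 -> window=[12, 47, 70, 61] -> max=70
step 9: append 41 -> window=[47, 70, 61, 41] -> max=70
step 10: append 26 -> window=[70, 61, 41, 26] -> max=70
step 11: append 69 -> window=[61, 41, 26, 69] -> max=69
step 12: append 1 -> window=[41, 26, 69, 1] -> max=69
step 13: append 26 -> window=[26, 69, 1, 26] -> max=69
step 14: append 23 -> window=[69, 1, 26, 23] -> max=69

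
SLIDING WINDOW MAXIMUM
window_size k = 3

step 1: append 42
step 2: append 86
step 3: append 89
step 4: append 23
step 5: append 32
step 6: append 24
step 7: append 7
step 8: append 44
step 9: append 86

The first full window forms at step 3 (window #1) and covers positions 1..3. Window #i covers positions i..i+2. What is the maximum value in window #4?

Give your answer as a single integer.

step 1: append 42 -> window=[42] (not full yet)
step 2: append 86 -> window=[42, 86] (not full yet)
step 3: append 89 -> window=[42, 86, 89] -> max=89
step 4: append 23 -> window=[86, 89, 23] -> max=89
step 5: append 32 -> window=[89, 23, 32] -> max=89
step 6: append 24 -> window=[23, 32, 24] -> max=32
Window #4 max = 32

Answer: 32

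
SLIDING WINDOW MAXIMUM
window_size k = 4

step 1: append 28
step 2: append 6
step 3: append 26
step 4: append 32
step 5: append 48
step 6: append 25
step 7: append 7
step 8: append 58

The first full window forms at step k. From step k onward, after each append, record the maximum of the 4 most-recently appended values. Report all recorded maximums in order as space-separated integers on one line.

Answer: 32 48 48 48 58

Derivation:
step 1: append 28 -> window=[28] (not full yet)
step 2: append 6 -> window=[28, 6] (not full yet)
step 3: append 26 -> window=[28, 6, 26] (not full yet)
step 4: append 32 -> window=[28, 6, 26, 32] -> max=32
step 5: append 48 -> window=[6, 26, 32, 48] -> max=48
step 6: append 25 -> window=[26, 32, 48, 25] -> max=48
step 7: append 7 -> window=[32, 48, 25, 7] -> max=48
step 8: append 58 -> window=[48, 25, 7, 58] -> max=58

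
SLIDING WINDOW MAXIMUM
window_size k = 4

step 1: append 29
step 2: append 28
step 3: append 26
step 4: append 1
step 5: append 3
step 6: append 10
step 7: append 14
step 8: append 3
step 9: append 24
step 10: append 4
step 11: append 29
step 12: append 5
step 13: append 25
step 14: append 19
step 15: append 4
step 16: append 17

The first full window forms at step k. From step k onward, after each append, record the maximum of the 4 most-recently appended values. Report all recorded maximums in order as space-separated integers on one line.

step 1: append 29 -> window=[29] (not full yet)
step 2: append 28 -> window=[29, 28] (not full yet)
step 3: append 26 -> window=[29, 28, 26] (not full yet)
step 4: append 1 -> window=[29, 28, 26, 1] -> max=29
step 5: append 3 -> window=[28, 26, 1, 3] -> max=28
step 6: append 10 -> window=[26, 1, 3, 10] -> max=26
step 7: append 14 -> window=[1, 3, 10, 14] -> max=14
step 8: append 3 -> window=[3, 10, 14, 3] -> max=14
step 9: append 24 -> window=[10, 14, 3, 24] -> max=24
step 10: append 4 -> window=[14, 3, 24, 4] -> max=24
step 11: append 29 -> window=[3, 24, 4, 29] -> max=29
step 12: append 5 -> window=[24, 4, 29, 5] -> max=29
step 13: append 25 -> window=[4, 29, 5, 25] -> max=29
step 14: append 19 -> window=[29, 5, 25, 19] -> max=29
step 15: append 4 -> window=[5, 25, 19, 4] -> max=25
step 16: append 17 -> window=[25, 19, 4, 17] -> max=25

Answer: 29 28 26 14 14 24 24 29 29 29 29 25 25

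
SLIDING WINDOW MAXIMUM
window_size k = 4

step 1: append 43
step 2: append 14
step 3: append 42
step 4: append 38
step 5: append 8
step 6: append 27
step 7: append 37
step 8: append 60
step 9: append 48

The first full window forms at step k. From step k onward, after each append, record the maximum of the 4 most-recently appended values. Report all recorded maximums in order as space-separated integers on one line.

Answer: 43 42 42 38 60 60

Derivation:
step 1: append 43 -> window=[43] (not full yet)
step 2: append 14 -> window=[43, 14] (not full yet)
step 3: append 42 -> window=[43, 14, 42] (not full yet)
step 4: append 38 -> window=[43, 14, 42, 38] -> max=43
step 5: append 8 -> window=[14, 42, 38, 8] -> max=42
step 6: append 27 -> window=[42, 38, 8, 27] -> max=42
step 7: append 37 -> window=[38, 8, 27, 37] -> max=38
step 8: append 60 -> window=[8, 27, 37, 60] -> max=60
step 9: append 48 -> window=[27, 37, 60, 48] -> max=60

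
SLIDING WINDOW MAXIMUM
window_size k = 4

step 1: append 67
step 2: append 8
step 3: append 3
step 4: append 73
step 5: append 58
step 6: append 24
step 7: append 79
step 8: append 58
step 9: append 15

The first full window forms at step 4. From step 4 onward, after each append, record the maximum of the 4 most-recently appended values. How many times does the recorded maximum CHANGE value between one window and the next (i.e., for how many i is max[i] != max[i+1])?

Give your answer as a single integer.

Answer: 1

Derivation:
step 1: append 67 -> window=[67] (not full yet)
step 2: append 8 -> window=[67, 8] (not full yet)
step 3: append 3 -> window=[67, 8, 3] (not full yet)
step 4: append 73 -> window=[67, 8, 3, 73] -> max=73
step 5: append 58 -> window=[8, 3, 73, 58] -> max=73
step 6: append 24 -> window=[3, 73, 58, 24] -> max=73
step 7: append 79 -> window=[73, 58, 24, 79] -> max=79
step 8: append 58 -> window=[58, 24, 79, 58] -> max=79
step 9: append 15 -> window=[24, 79, 58, 15] -> max=79
Recorded maximums: 73 73 73 79 79 79
Changes between consecutive maximums: 1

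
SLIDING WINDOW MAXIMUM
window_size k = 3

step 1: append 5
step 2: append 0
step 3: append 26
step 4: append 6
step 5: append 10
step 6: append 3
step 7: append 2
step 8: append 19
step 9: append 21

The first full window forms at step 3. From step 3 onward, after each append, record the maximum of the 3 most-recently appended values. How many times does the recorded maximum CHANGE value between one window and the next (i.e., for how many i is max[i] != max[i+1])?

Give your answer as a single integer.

Answer: 3

Derivation:
step 1: append 5 -> window=[5] (not full yet)
step 2: append 0 -> window=[5, 0] (not full yet)
step 3: append 26 -> window=[5, 0, 26] -> max=26
step 4: append 6 -> window=[0, 26, 6] -> max=26
step 5: append 10 -> window=[26, 6, 10] -> max=26
step 6: append 3 -> window=[6, 10, 3] -> max=10
step 7: append 2 -> window=[10, 3, 2] -> max=10
step 8: append 19 -> window=[3, 2, 19] -> max=19
step 9: append 21 -> window=[2, 19, 21] -> max=21
Recorded maximums: 26 26 26 10 10 19 21
Changes between consecutive maximums: 3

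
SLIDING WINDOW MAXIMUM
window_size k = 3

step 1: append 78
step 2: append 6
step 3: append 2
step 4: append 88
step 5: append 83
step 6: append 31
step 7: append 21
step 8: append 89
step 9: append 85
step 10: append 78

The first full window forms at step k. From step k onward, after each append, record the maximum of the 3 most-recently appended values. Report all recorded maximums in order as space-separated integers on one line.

Answer: 78 88 88 88 83 89 89 89

Derivation:
step 1: append 78 -> window=[78] (not full yet)
step 2: append 6 -> window=[78, 6] (not full yet)
step 3: append 2 -> window=[78, 6, 2] -> max=78
step 4: append 88 -> window=[6, 2, 88] -> max=88
step 5: append 83 -> window=[2, 88, 83] -> max=88
step 6: append 31 -> window=[88, 83, 31] -> max=88
step 7: append 21 -> window=[83, 31, 21] -> max=83
step 8: append 89 -> window=[31, 21, 89] -> max=89
step 9: append 85 -> window=[21, 89, 85] -> max=89
step 10: append 78 -> window=[89, 85, 78] -> max=89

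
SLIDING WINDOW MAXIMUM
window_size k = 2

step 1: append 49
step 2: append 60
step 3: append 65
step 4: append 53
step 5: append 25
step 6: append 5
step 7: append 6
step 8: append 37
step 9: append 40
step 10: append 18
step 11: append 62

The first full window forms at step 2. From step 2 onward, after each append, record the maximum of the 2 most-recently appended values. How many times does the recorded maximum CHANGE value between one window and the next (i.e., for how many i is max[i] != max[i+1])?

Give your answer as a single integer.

Answer: 7

Derivation:
step 1: append 49 -> window=[49] (not full yet)
step 2: append 60 -> window=[49, 60] -> max=60
step 3: append 65 -> window=[60, 65] -> max=65
step 4: append 53 -> window=[65, 53] -> max=65
step 5: append 25 -> window=[53, 25] -> max=53
step 6: append 5 -> window=[25, 5] -> max=25
step 7: append 6 -> window=[5, 6] -> max=6
step 8: append 37 -> window=[6, 37] -> max=37
step 9: append 40 -> window=[37, 40] -> max=40
step 10: append 18 -> window=[40, 18] -> max=40
step 11: append 62 -> window=[18, 62] -> max=62
Recorded maximums: 60 65 65 53 25 6 37 40 40 62
Changes between consecutive maximums: 7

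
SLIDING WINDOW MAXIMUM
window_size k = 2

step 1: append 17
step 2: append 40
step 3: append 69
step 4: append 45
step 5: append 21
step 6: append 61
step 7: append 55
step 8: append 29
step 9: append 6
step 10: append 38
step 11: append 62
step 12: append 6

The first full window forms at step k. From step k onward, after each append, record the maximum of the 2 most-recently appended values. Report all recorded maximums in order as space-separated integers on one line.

Answer: 40 69 69 45 61 61 55 29 38 62 62

Derivation:
step 1: append 17 -> window=[17] (not full yet)
step 2: append 40 -> window=[17, 40] -> max=40
step 3: append 69 -> window=[40, 69] -> max=69
step 4: append 45 -> window=[69, 45] -> max=69
step 5: append 21 -> window=[45, 21] -> max=45
step 6: append 61 -> window=[21, 61] -> max=61
step 7: append 55 -> window=[61, 55] -> max=61
step 8: append 29 -> window=[55, 29] -> max=55
step 9: append 6 -> window=[29, 6] -> max=29
step 10: append 38 -> window=[6, 38] -> max=38
step 11: append 62 -> window=[38, 62] -> max=62
step 12: append 6 -> window=[62, 6] -> max=62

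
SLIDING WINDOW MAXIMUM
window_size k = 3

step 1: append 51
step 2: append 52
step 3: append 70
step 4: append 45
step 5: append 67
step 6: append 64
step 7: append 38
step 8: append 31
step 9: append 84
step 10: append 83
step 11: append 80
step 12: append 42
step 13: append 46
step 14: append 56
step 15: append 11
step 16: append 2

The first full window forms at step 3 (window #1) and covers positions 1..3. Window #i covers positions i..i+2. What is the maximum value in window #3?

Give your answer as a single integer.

Answer: 70

Derivation:
step 1: append 51 -> window=[51] (not full yet)
step 2: append 52 -> window=[51, 52] (not full yet)
step 3: append 70 -> window=[51, 52, 70] -> max=70
step 4: append 45 -> window=[52, 70, 45] -> max=70
step 5: append 67 -> window=[70, 45, 67] -> max=70
Window #3 max = 70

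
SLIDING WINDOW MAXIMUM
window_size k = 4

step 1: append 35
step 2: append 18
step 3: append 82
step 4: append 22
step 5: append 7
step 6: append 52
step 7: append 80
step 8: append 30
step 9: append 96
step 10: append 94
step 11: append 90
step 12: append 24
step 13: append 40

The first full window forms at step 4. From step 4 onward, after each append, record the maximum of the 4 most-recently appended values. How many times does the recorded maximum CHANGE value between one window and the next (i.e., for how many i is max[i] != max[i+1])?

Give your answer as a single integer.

step 1: append 35 -> window=[35] (not full yet)
step 2: append 18 -> window=[35, 18] (not full yet)
step 3: append 82 -> window=[35, 18, 82] (not full yet)
step 4: append 22 -> window=[35, 18, 82, 22] -> max=82
step 5: append 7 -> window=[18, 82, 22, 7] -> max=82
step 6: append 52 -> window=[82, 22, 7, 52] -> max=82
step 7: append 80 -> window=[22, 7, 52, 80] -> max=80
step 8: append 30 -> window=[7, 52, 80, 30] -> max=80
step 9: append 96 -> window=[52, 80, 30, 96] -> max=96
step 10: append 94 -> window=[80, 30, 96, 94] -> max=96
step 11: append 90 -> window=[30, 96, 94, 90] -> max=96
step 12: append 24 -> window=[96, 94, 90, 24] -> max=96
step 13: append 40 -> window=[94, 90, 24, 40] -> max=94
Recorded maximums: 82 82 82 80 80 96 96 96 96 94
Changes between consecutive maximums: 3

Answer: 3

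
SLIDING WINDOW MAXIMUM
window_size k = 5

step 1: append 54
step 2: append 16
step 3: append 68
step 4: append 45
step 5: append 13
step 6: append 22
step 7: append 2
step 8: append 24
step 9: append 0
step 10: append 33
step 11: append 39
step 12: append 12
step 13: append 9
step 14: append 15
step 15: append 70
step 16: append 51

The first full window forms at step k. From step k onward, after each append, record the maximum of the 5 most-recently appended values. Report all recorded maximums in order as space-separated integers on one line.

step 1: append 54 -> window=[54] (not full yet)
step 2: append 16 -> window=[54, 16] (not full yet)
step 3: append 68 -> window=[54, 16, 68] (not full yet)
step 4: append 45 -> window=[54, 16, 68, 45] (not full yet)
step 5: append 13 -> window=[54, 16, 68, 45, 13] -> max=68
step 6: append 22 -> window=[16, 68, 45, 13, 22] -> max=68
step 7: append 2 -> window=[68, 45, 13, 22, 2] -> max=68
step 8: append 24 -> window=[45, 13, 22, 2, 24] -> max=45
step 9: append 0 -> window=[13, 22, 2, 24, 0] -> max=24
step 10: append 33 -> window=[22, 2, 24, 0, 33] -> max=33
step 11: append 39 -> window=[2, 24, 0, 33, 39] -> max=39
step 12: append 12 -> window=[24, 0, 33, 39, 12] -> max=39
step 13: append 9 -> window=[0, 33, 39, 12, 9] -> max=39
step 14: append 15 -> window=[33, 39, 12, 9, 15] -> max=39
step 15: append 70 -> window=[39, 12, 9, 15, 70] -> max=70
step 16: append 51 -> window=[12, 9, 15, 70, 51] -> max=70

Answer: 68 68 68 45 24 33 39 39 39 39 70 70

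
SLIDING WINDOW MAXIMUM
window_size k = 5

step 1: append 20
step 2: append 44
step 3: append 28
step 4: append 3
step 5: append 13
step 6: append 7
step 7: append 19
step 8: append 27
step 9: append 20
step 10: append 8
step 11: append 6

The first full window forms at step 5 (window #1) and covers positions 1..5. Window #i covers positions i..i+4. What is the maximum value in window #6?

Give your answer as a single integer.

Answer: 27

Derivation:
step 1: append 20 -> window=[20] (not full yet)
step 2: append 44 -> window=[20, 44] (not full yet)
step 3: append 28 -> window=[20, 44, 28] (not full yet)
step 4: append 3 -> window=[20, 44, 28, 3] (not full yet)
step 5: append 13 -> window=[20, 44, 28, 3, 13] -> max=44
step 6: append 7 -> window=[44, 28, 3, 13, 7] -> max=44
step 7: append 19 -> window=[28, 3, 13, 7, 19] -> max=28
step 8: append 27 -> window=[3, 13, 7, 19, 27] -> max=27
step 9: append 20 -> window=[13, 7, 19, 27, 20] -> max=27
step 10: append 8 -> window=[7, 19, 27, 20, 8] -> max=27
Window #6 max = 27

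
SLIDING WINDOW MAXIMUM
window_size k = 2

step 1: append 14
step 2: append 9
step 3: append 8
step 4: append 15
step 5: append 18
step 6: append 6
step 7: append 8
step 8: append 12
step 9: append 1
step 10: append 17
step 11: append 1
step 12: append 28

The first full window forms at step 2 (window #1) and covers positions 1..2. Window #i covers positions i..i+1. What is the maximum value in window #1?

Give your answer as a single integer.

Answer: 14

Derivation:
step 1: append 14 -> window=[14] (not full yet)
step 2: append 9 -> window=[14, 9] -> max=14
Window #1 max = 14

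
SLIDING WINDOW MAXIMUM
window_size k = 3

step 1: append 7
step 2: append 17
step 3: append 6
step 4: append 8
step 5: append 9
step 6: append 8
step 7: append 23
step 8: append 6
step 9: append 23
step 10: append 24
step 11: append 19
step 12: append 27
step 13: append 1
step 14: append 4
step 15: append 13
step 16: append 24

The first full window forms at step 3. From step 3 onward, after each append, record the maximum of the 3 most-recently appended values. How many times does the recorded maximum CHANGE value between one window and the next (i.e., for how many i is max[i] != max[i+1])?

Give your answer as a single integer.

step 1: append 7 -> window=[7] (not full yet)
step 2: append 17 -> window=[7, 17] (not full yet)
step 3: append 6 -> window=[7, 17, 6] -> max=17
step 4: append 8 -> window=[17, 6, 8] -> max=17
step 5: append 9 -> window=[6, 8, 9] -> max=9
step 6: append 8 -> window=[8, 9, 8] -> max=9
step 7: append 23 -> window=[9, 8, 23] -> max=23
step 8: append 6 -> window=[8, 23, 6] -> max=23
step 9: append 23 -> window=[23, 6, 23] -> max=23
step 10: append 24 -> window=[6, 23, 24] -> max=24
step 11: append 19 -> window=[23, 24, 19] -> max=24
step 12: append 27 -> window=[24, 19, 27] -> max=27
step 13: append 1 -> window=[19, 27, 1] -> max=27
step 14: append 4 -> window=[27, 1, 4] -> max=27
step 15: append 13 -> window=[1, 4, 13] -> max=13
step 16: append 24 -> window=[4, 13, 24] -> max=24
Recorded maximums: 17 17 9 9 23 23 23 24 24 27 27 27 13 24
Changes between consecutive maximums: 6

Answer: 6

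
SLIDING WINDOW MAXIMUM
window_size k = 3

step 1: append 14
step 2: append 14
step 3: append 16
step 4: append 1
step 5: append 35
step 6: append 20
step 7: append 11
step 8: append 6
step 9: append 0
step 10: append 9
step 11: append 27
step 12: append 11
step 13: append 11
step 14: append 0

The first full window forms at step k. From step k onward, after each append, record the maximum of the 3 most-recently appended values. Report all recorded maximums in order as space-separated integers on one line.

step 1: append 14 -> window=[14] (not full yet)
step 2: append 14 -> window=[14, 14] (not full yet)
step 3: append 16 -> window=[14, 14, 16] -> max=16
step 4: append 1 -> window=[14, 16, 1] -> max=16
step 5: append 35 -> window=[16, 1, 35] -> max=35
step 6: append 20 -> window=[1, 35, 20] -> max=35
step 7: append 11 -> window=[35, 20, 11] -> max=35
step 8: append 6 -> window=[20, 11, 6] -> max=20
step 9: append 0 -> window=[11, 6, 0] -> max=11
step 10: append 9 -> window=[6, 0, 9] -> max=9
step 11: append 27 -> window=[0, 9, 27] -> max=27
step 12: append 11 -> window=[9, 27, 11] -> max=27
step 13: append 11 -> window=[27, 11, 11] -> max=27
step 14: append 0 -> window=[11, 11, 0] -> max=11

Answer: 16 16 35 35 35 20 11 9 27 27 27 11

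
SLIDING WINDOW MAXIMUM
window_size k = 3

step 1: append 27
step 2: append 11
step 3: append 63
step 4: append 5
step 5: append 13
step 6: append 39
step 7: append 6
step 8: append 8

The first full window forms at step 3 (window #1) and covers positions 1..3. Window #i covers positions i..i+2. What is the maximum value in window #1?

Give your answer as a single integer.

step 1: append 27 -> window=[27] (not full yet)
step 2: append 11 -> window=[27, 11] (not full yet)
step 3: append 63 -> window=[27, 11, 63] -> max=63
Window #1 max = 63

Answer: 63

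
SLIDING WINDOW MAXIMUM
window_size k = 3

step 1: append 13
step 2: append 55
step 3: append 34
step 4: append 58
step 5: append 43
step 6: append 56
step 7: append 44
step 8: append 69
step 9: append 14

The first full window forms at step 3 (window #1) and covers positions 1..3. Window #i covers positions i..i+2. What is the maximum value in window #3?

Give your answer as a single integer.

Answer: 58

Derivation:
step 1: append 13 -> window=[13] (not full yet)
step 2: append 55 -> window=[13, 55] (not full yet)
step 3: append 34 -> window=[13, 55, 34] -> max=55
step 4: append 58 -> window=[55, 34, 58] -> max=58
step 5: append 43 -> window=[34, 58, 43] -> max=58
Window #3 max = 58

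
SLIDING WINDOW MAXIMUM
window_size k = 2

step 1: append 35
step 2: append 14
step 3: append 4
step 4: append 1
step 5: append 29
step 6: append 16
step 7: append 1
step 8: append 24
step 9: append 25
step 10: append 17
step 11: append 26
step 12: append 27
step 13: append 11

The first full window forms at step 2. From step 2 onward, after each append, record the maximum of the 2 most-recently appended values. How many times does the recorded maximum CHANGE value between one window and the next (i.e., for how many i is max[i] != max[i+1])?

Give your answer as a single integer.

step 1: append 35 -> window=[35] (not full yet)
step 2: append 14 -> window=[35, 14] -> max=35
step 3: append 4 -> window=[14, 4] -> max=14
step 4: append 1 -> window=[4, 1] -> max=4
step 5: append 29 -> window=[1, 29] -> max=29
step 6: append 16 -> window=[29, 16] -> max=29
step 7: append 1 -> window=[16, 1] -> max=16
step 8: append 24 -> window=[1, 24] -> max=24
step 9: append 25 -> window=[24, 25] -> max=25
step 10: append 17 -> window=[25, 17] -> max=25
step 11: append 26 -> window=[17, 26] -> max=26
step 12: append 27 -> window=[26, 27] -> max=27
step 13: append 11 -> window=[27, 11] -> max=27
Recorded maximums: 35 14 4 29 29 16 24 25 25 26 27 27
Changes between consecutive maximums: 8

Answer: 8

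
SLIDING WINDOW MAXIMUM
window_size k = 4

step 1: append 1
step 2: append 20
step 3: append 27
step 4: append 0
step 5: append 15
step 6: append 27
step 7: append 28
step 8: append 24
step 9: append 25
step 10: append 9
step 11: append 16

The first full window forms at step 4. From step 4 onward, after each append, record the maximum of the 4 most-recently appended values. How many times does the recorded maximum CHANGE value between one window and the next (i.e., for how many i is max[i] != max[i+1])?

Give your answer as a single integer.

Answer: 2

Derivation:
step 1: append 1 -> window=[1] (not full yet)
step 2: append 20 -> window=[1, 20] (not full yet)
step 3: append 27 -> window=[1, 20, 27] (not full yet)
step 4: append 0 -> window=[1, 20, 27, 0] -> max=27
step 5: append 15 -> window=[20, 27, 0, 15] -> max=27
step 6: append 27 -> window=[27, 0, 15, 27] -> max=27
step 7: append 28 -> window=[0, 15, 27, 28] -> max=28
step 8: append 24 -> window=[15, 27, 28, 24] -> max=28
step 9: append 25 -> window=[27, 28, 24, 25] -> max=28
step 10: append 9 -> window=[28, 24, 25, 9] -> max=28
step 11: append 16 -> window=[24, 25, 9, 16] -> max=25
Recorded maximums: 27 27 27 28 28 28 28 25
Changes between consecutive maximums: 2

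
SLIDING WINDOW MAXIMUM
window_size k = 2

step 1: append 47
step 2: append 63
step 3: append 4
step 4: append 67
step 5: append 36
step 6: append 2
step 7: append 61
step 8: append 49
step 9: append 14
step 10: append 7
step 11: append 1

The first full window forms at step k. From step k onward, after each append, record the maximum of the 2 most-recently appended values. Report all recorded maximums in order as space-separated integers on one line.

step 1: append 47 -> window=[47] (not full yet)
step 2: append 63 -> window=[47, 63] -> max=63
step 3: append 4 -> window=[63, 4] -> max=63
step 4: append 67 -> window=[4, 67] -> max=67
step 5: append 36 -> window=[67, 36] -> max=67
step 6: append 2 -> window=[36, 2] -> max=36
step 7: append 61 -> window=[2, 61] -> max=61
step 8: append 49 -> window=[61, 49] -> max=61
step 9: append 14 -> window=[49, 14] -> max=49
step 10: append 7 -> window=[14, 7] -> max=14
step 11: append 1 -> window=[7, 1] -> max=7

Answer: 63 63 67 67 36 61 61 49 14 7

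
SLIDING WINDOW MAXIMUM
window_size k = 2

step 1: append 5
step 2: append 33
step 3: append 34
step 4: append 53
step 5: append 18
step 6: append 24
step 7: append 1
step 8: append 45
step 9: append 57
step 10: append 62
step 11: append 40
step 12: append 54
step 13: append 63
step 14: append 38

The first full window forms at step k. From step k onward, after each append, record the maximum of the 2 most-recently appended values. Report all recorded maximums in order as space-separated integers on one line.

step 1: append 5 -> window=[5] (not full yet)
step 2: append 33 -> window=[5, 33] -> max=33
step 3: append 34 -> window=[33, 34] -> max=34
step 4: append 53 -> window=[34, 53] -> max=53
step 5: append 18 -> window=[53, 18] -> max=53
step 6: append 24 -> window=[18, 24] -> max=24
step 7: append 1 -> window=[24, 1] -> max=24
step 8: append 45 -> window=[1, 45] -> max=45
step 9: append 57 -> window=[45, 57] -> max=57
step 10: append 62 -> window=[57, 62] -> max=62
step 11: append 40 -> window=[62, 40] -> max=62
step 12: append 54 -> window=[40, 54] -> max=54
step 13: append 63 -> window=[54, 63] -> max=63
step 14: append 38 -> window=[63, 38] -> max=63

Answer: 33 34 53 53 24 24 45 57 62 62 54 63 63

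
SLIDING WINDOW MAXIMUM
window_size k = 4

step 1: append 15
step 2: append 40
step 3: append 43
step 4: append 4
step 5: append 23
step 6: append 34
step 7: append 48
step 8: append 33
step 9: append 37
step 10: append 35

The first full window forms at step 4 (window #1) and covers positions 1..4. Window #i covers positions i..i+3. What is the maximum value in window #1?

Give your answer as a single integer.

step 1: append 15 -> window=[15] (not full yet)
step 2: append 40 -> window=[15, 40] (not full yet)
step 3: append 43 -> window=[15, 40, 43] (not full yet)
step 4: append 4 -> window=[15, 40, 43, 4] -> max=43
Window #1 max = 43

Answer: 43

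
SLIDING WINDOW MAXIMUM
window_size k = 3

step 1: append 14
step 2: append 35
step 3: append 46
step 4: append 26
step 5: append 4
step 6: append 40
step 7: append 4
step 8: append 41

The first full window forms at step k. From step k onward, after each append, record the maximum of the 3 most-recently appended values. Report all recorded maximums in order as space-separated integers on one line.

Answer: 46 46 46 40 40 41

Derivation:
step 1: append 14 -> window=[14] (not full yet)
step 2: append 35 -> window=[14, 35] (not full yet)
step 3: append 46 -> window=[14, 35, 46] -> max=46
step 4: append 26 -> window=[35, 46, 26] -> max=46
step 5: append 4 -> window=[46, 26, 4] -> max=46
step 6: append 40 -> window=[26, 4, 40] -> max=40
step 7: append 4 -> window=[4, 40, 4] -> max=40
step 8: append 41 -> window=[40, 4, 41] -> max=41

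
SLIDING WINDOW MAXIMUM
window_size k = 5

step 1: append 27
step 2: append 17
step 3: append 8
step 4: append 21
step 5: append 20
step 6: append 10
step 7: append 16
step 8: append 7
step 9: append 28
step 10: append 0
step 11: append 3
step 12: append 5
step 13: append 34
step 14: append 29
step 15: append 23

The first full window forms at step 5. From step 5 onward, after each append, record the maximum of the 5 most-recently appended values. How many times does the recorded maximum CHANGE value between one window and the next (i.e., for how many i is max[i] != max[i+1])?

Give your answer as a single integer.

step 1: append 27 -> window=[27] (not full yet)
step 2: append 17 -> window=[27, 17] (not full yet)
step 3: append 8 -> window=[27, 17, 8] (not full yet)
step 4: append 21 -> window=[27, 17, 8, 21] (not full yet)
step 5: append 20 -> window=[27, 17, 8, 21, 20] -> max=27
step 6: append 10 -> window=[17, 8, 21, 20, 10] -> max=21
step 7: append 16 -> window=[8, 21, 20, 10, 16] -> max=21
step 8: append 7 -> window=[21, 20, 10, 16, 7] -> max=21
step 9: append 28 -> window=[20, 10, 16, 7, 28] -> max=28
step 10: append 0 -> window=[10, 16, 7, 28, 0] -> max=28
step 11: append 3 -> window=[16, 7, 28, 0, 3] -> max=28
step 12: append 5 -> window=[7, 28, 0, 3, 5] -> max=28
step 13: append 34 -> window=[28, 0, 3, 5, 34] -> max=34
step 14: append 29 -> window=[0, 3, 5, 34, 29] -> max=34
step 15: append 23 -> window=[3, 5, 34, 29, 23] -> max=34
Recorded maximums: 27 21 21 21 28 28 28 28 34 34 34
Changes between consecutive maximums: 3

Answer: 3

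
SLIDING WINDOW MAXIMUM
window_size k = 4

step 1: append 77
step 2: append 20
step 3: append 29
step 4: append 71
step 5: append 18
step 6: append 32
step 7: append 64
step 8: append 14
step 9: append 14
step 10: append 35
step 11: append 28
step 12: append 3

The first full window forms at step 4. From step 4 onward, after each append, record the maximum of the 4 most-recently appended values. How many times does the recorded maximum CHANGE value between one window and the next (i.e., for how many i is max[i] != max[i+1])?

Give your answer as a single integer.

step 1: append 77 -> window=[77] (not full yet)
step 2: append 20 -> window=[77, 20] (not full yet)
step 3: append 29 -> window=[77, 20, 29] (not full yet)
step 4: append 71 -> window=[77, 20, 29, 71] -> max=77
step 5: append 18 -> window=[20, 29, 71, 18] -> max=71
step 6: append 32 -> window=[29, 71, 18, 32] -> max=71
step 7: append 64 -> window=[71, 18, 32, 64] -> max=71
step 8: append 14 -> window=[18, 32, 64, 14] -> max=64
step 9: append 14 -> window=[32, 64, 14, 14] -> max=64
step 10: append 35 -> window=[64, 14, 14, 35] -> max=64
step 11: append 28 -> window=[14, 14, 35, 28] -> max=35
step 12: append 3 -> window=[14, 35, 28, 3] -> max=35
Recorded maximums: 77 71 71 71 64 64 64 35 35
Changes between consecutive maximums: 3

Answer: 3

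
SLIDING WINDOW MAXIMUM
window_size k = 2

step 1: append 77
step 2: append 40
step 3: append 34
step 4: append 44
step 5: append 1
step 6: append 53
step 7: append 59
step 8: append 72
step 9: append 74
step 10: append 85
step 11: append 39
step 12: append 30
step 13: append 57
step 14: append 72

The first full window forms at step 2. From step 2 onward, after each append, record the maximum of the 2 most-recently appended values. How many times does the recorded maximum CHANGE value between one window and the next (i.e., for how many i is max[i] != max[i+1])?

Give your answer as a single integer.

step 1: append 77 -> window=[77] (not full yet)
step 2: append 40 -> window=[77, 40] -> max=77
step 3: append 34 -> window=[40, 34] -> max=40
step 4: append 44 -> window=[34, 44] -> max=44
step 5: append 1 -> window=[44, 1] -> max=44
step 6: append 53 -> window=[1, 53] -> max=53
step 7: append 59 -> window=[53, 59] -> max=59
step 8: append 72 -> window=[59, 72] -> max=72
step 9: append 74 -> window=[72, 74] -> max=74
step 10: append 85 -> window=[74, 85] -> max=85
step 11: append 39 -> window=[85, 39] -> max=85
step 12: append 30 -> window=[39, 30] -> max=39
step 13: append 57 -> window=[30, 57] -> max=57
step 14: append 72 -> window=[57, 72] -> max=72
Recorded maximums: 77 40 44 44 53 59 72 74 85 85 39 57 72
Changes between consecutive maximums: 10

Answer: 10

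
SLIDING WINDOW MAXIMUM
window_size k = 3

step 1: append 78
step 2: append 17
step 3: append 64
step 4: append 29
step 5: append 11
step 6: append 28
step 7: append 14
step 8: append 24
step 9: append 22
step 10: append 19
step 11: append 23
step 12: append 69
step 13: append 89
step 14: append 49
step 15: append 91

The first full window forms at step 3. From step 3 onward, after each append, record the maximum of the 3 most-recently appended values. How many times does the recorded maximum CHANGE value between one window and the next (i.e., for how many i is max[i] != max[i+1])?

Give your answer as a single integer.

step 1: append 78 -> window=[78] (not full yet)
step 2: append 17 -> window=[78, 17] (not full yet)
step 3: append 64 -> window=[78, 17, 64] -> max=78
step 4: append 29 -> window=[17, 64, 29] -> max=64
step 5: append 11 -> window=[64, 29, 11] -> max=64
step 6: append 28 -> window=[29, 11, 28] -> max=29
step 7: append 14 -> window=[11, 28, 14] -> max=28
step 8: append 24 -> window=[28, 14, 24] -> max=28
step 9: append 22 -> window=[14, 24, 22] -> max=24
step 10: append 19 -> window=[24, 22, 19] -> max=24
step 11: append 23 -> window=[22, 19, 23] -> max=23
step 12: append 69 -> window=[19, 23, 69] -> max=69
step 13: append 89 -> window=[23, 69, 89] -> max=89
step 14: append 49 -> window=[69, 89, 49] -> max=89
step 15: append 91 -> window=[89, 49, 91] -> max=91
Recorded maximums: 78 64 64 29 28 28 24 24 23 69 89 89 91
Changes between consecutive maximums: 8

Answer: 8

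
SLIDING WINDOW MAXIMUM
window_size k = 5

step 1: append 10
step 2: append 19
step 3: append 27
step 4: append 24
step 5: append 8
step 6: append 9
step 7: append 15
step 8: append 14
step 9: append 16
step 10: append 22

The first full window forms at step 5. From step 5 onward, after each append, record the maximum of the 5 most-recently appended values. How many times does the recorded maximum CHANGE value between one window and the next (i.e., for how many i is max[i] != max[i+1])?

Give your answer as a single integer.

step 1: append 10 -> window=[10] (not full yet)
step 2: append 19 -> window=[10, 19] (not full yet)
step 3: append 27 -> window=[10, 19, 27] (not full yet)
step 4: append 24 -> window=[10, 19, 27, 24] (not full yet)
step 5: append 8 -> window=[10, 19, 27, 24, 8] -> max=27
step 6: append 9 -> window=[19, 27, 24, 8, 9] -> max=27
step 7: append 15 -> window=[27, 24, 8, 9, 15] -> max=27
step 8: append 14 -> window=[24, 8, 9, 15, 14] -> max=24
step 9: append 16 -> window=[8, 9, 15, 14, 16] -> max=16
step 10: append 22 -> window=[9, 15, 14, 16, 22] -> max=22
Recorded maximums: 27 27 27 24 16 22
Changes between consecutive maximums: 3

Answer: 3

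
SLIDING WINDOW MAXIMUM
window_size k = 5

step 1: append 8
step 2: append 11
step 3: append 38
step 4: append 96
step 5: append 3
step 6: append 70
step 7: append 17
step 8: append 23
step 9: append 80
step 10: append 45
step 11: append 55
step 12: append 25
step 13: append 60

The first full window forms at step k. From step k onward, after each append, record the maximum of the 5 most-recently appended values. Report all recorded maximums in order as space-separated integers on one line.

Answer: 96 96 96 96 80 80 80 80 80

Derivation:
step 1: append 8 -> window=[8] (not full yet)
step 2: append 11 -> window=[8, 11] (not full yet)
step 3: append 38 -> window=[8, 11, 38] (not full yet)
step 4: append 96 -> window=[8, 11, 38, 96] (not full yet)
step 5: append 3 -> window=[8, 11, 38, 96, 3] -> max=96
step 6: append 70 -> window=[11, 38, 96, 3, 70] -> max=96
step 7: append 17 -> window=[38, 96, 3, 70, 17] -> max=96
step 8: append 23 -> window=[96, 3, 70, 17, 23] -> max=96
step 9: append 80 -> window=[3, 70, 17, 23, 80] -> max=80
step 10: append 45 -> window=[70, 17, 23, 80, 45] -> max=80
step 11: append 55 -> window=[17, 23, 80, 45, 55] -> max=80
step 12: append 25 -> window=[23, 80, 45, 55, 25] -> max=80
step 13: append 60 -> window=[80, 45, 55, 25, 60] -> max=80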